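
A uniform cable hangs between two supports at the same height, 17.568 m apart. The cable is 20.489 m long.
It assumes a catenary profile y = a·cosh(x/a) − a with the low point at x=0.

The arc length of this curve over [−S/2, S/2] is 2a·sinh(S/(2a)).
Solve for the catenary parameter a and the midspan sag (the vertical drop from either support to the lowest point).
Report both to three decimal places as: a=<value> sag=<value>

seed: a₀ = √(S³/(24(L−S))) = √(17.568³/(24·2.921)) = 8.794519
iter 1: u=0.998804  f(a)=+1.492e-01  f'(a)=-7.330e-01  a ← 8.794519 − (+1.492e-01/-7.330e-01) = 8.998093
iter 2: u=0.976207  f(a)=+5.338e-03  f'(a)=-6.814e-01  a ← 8.998093 − (+5.338e-03/-6.814e-01) = 9.005928
iter 3: u=0.975358  f(a)=+7.394e-06  f'(a)=-6.795e-01  a ← 9.005928 − (+7.394e-06/-6.795e-01) = 9.005938
iter 4: u=0.975356  f(a)=+1.422e-11  f'(a)=-6.795e-01  a ← 9.005938 − (+1.422e-11/-6.795e-01) = 9.005938
iter 5: u=0.975356  f(a)=+3.553e-15  f'(a)=-6.795e-01  a ← 9.005938 − (+3.553e-15/-6.795e-01) = 9.005938
converged: |Δa| < 1e-12 after 5 iterations
sag = a·(cosh(S/(2a)) − 1) = 9.005938·(cosh(0.975356) − 1) = 4.634322
T_max/T_min = cosh(S/(2a)) = 1.514585

a=9.006 sag=4.634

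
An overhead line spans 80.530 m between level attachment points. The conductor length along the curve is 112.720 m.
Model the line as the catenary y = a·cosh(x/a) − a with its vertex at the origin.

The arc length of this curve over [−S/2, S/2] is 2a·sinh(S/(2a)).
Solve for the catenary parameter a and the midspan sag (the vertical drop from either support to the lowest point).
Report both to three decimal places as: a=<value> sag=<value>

seed: a₀ = √(S³/(24(L−S))) = √(80.530³/(24·32.190)) = 25.999826
iter 1: u=1.548664  f(a)=+4.088e+00  f'(a)=-3.123e+00  a ← 25.999826 − (+4.088e+00/-3.123e+00) = 27.308756
iter 2: u=1.474436  f(a)=+3.290e-01  f'(a)=-2.639e+00  a ← 27.308756 − (+3.290e-01/-2.639e+00) = 27.433423
iter 3: u=1.467735  f(a)=+2.543e-03  f'(a)=-2.598e+00  a ← 27.433423 − (+2.543e-03/-2.598e+00) = 27.434401
iter 4: u=1.467683  f(a)=+1.545e-07  f'(a)=-2.598e+00  a ← 27.434401 − (+1.545e-07/-2.598e+00) = 27.434401
iter 5: u=1.467683  f(a)=-1.421e-14  f'(a)=-2.598e+00  a ← 27.434401 − (-1.421e-14/-2.598e+00) = 27.434401
converged: |Δa| < 1e-12 after 5 iterations
sag = a·(cosh(S/(2a)) − 1) = 27.434401·(cosh(1.467683) − 1) = 35.248100
T_max/T_min = cosh(S/(2a)) = 2.284814

a=27.434 sag=35.248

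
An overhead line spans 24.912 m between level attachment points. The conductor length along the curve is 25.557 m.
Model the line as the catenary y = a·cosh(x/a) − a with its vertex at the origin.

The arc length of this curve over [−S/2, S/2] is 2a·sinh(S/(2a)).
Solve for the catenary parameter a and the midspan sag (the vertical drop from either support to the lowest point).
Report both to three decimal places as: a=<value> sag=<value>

a=31.725 sag=2.477

seed: a₀ = √(S³/(24(L−S))) = √(24.912³/(24·0.645)) = 31.602935
iter 1: u=0.394141  f(a)=+5.029e-03  f'(a)=-4.146e-02  a ← 31.602935 − (+5.029e-03/-4.146e-02) = 31.724230
iter 2: u=0.392634  f(a)=+2.910e-05  f'(a)=-4.098e-02  a ← 31.724230 − (+2.910e-05/-4.098e-02) = 31.724940
iter 3: u=0.392625  f(a)=+9.869e-10  f'(a)=-4.098e-02  a ← 31.724940 − (+9.869e-10/-4.098e-02) = 31.724940
iter 4: u=0.392625  f(a)=+0.000e+00  f'(a)=-4.098e-02  a ← 31.724940 − (+0.000e+00/-4.098e-02) = 31.724940
converged: |Δa| < 1e-12 after 4 iterations
sag = a·(cosh(S/(2a)) − 1) = 31.724940·(cosh(0.392625) − 1) = 2.476842
T_max/T_min = cosh(S/(2a)) = 1.078072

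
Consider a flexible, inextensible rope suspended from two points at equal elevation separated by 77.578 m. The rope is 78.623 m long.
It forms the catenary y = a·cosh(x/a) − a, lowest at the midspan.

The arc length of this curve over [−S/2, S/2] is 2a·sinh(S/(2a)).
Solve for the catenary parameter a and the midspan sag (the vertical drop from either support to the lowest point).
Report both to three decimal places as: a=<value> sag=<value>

seed: a₀ = √(S³/(24(L−S))) = √(77.578³/(24·1.045)) = 136.440751
iter 1: u=0.284292  f(a)=+4.231e-03  f'(a)=-1.544e-02  a ← 136.440751 − (+4.231e-03/-1.544e-02) = 136.714747
iter 2: u=0.283722  f(a)=+1.278e-05  f'(a)=-1.535e-02  a ← 136.714747 − (+1.278e-05/-1.535e-02) = 136.715579
iter 3: u=0.283720  f(a)=+1.174e-10  f'(a)=-1.535e-02  a ← 136.715579 − (+1.174e-10/-1.535e-02) = 136.715579
iter 4: u=0.283720  f(a)=+0.000e+00  f'(a)=-1.535e-02  a ← 136.715579 − (+0.000e+00/-1.535e-02) = 136.715579
converged: |Δa| < 1e-12 after 4 iterations
sag = a·(cosh(S/(2a)) − 1) = 136.715579·(cosh(0.283720) − 1) = 5.539627
T_max/T_min = cosh(S/(2a)) = 1.040519

a=136.716 sag=5.540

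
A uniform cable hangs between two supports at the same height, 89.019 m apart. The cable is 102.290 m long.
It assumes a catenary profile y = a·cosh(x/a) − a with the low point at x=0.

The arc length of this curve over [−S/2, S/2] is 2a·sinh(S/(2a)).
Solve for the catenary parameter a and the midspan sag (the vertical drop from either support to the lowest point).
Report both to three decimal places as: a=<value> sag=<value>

seed: a₀ = √(S³/(24(L−S))) = √(89.019³/(24·13.271)) = 47.061593
iter 1: u=0.945771  f(a)=+6.063e-01  f'(a)=-6.161e-01  a ← 47.061593 − (+6.063e-01/-6.161e-01) = 48.045788
iter 2: u=0.926398  f(a)=+1.954e-02  f'(a)=-5.769e-01  a ← 48.045788 − (+1.954e-02/-5.769e-01) = 48.079661
iter 3: u=0.925745  f(a)=+2.180e-05  f'(a)=-5.756e-01  a ← 48.079661 − (+2.180e-05/-5.756e-01) = 48.079698
iter 4: u=0.925744  f(a)=+2.717e-11  f'(a)=-5.756e-01  a ← 48.079698 − (+2.717e-11/-5.756e-01) = 48.079698
converged: |Δa| < 1e-12 after 4 iterations
sag = a·(cosh(S/(2a)) − 1) = 48.079698·(cosh(0.925744) − 1) = 22.116230
T_max/T_min = cosh(S/(2a)) = 1.459991

a=48.080 sag=22.116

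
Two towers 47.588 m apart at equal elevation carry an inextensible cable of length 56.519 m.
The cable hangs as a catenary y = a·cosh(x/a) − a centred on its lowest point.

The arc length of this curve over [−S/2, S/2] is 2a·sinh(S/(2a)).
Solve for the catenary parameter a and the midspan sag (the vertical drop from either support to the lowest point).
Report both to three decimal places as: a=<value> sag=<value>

seed: a₀ = √(S³/(24(L−S))) = √(47.588³/(24·8.931)) = 22.422835
iter 1: u=1.061150  f(a)=+5.165e-01  f'(a)=-8.900e-01  a ← 22.422835 − (+5.165e-01/-8.900e-01) = 23.003214
iter 2: u=1.034377  f(a)=+2.073e-02  f'(a)=-8.198e-01  a ← 23.003214 − (+2.073e-02/-8.198e-01) = 23.028505
iter 3: u=1.033241  f(a)=+3.650e-05  f'(a)=-8.169e-01  a ← 23.028505 − (+3.650e-05/-8.169e-01) = 23.028549
iter 4: u=1.033239  f(a)=+1.136e-10  f'(a)=-8.169e-01  a ← 23.028549 − (+1.136e-10/-8.169e-01) = 23.028549
iter 5: u=1.033239  f(a)=+7.105e-15  f'(a)=-8.169e-01  a ← 23.028549 − (+7.105e-15/-8.169e-01) = 23.028549
converged: |Δa| < 1e-12 after 5 iterations
sag = a·(cosh(S/(2a)) − 1) = 23.028549·(cosh(1.033239) − 1) = 13.425716
T_max/T_min = cosh(S/(2a)) = 1.583003

a=23.029 sag=13.426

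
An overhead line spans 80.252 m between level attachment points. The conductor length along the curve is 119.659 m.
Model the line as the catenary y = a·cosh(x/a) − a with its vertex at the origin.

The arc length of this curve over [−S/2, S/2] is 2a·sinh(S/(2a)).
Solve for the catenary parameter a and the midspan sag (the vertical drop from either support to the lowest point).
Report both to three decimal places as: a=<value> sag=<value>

seed: a₀ = √(S³/(24(L−S))) = √(80.252³/(24·39.407)) = 23.377146
iter 1: u=1.716463  f(a)=+6.229e+00  f'(a)=-4.475e+00  a ← 23.377146 − (+6.229e+00/-4.475e+00) = 24.769167
iter 2: u=1.619998  f(a)=+5.998e-01  f'(a)=-3.651e+00  a ← 24.769167 − (+5.998e-01/-3.651e+00) = 24.933429
iter 3: u=1.609325  f(a)=+6.868e-03  f'(a)=-3.568e+00  a ← 24.933429 − (+6.868e-03/-3.568e+00) = 24.935354
iter 4: u=1.609201  f(a)=+9.234e-07  f'(a)=-3.567e+00  a ← 24.935354 − (+9.234e-07/-3.567e+00) = 24.935354
iter 5: u=1.609201  f(a)=+0.000e+00  f'(a)=-3.567e+00  a ← 24.935354 − (+0.000e+00/-3.567e+00) = 24.935354
converged: |Δa| < 1e-12 after 5 iterations
sag = a·(cosh(S/(2a)) − 1) = 24.935354·(cosh(1.609201) − 1) = 39.882398
T_max/T_min = cosh(S/(2a)) = 2.599432

a=24.935 sag=39.882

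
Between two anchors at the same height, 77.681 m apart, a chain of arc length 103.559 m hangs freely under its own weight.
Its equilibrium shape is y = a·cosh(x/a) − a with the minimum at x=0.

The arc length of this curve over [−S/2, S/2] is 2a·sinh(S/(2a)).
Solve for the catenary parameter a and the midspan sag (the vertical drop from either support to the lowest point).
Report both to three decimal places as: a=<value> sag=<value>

seed: a₀ = √(S³/(24(L−S))) = √(77.681³/(24·25.878)) = 27.472693
iter 1: u=1.413786  f(a)=+2.713e+00  f'(a)=-2.288e+00  a ← 27.472693 − (+2.713e+00/-2.288e+00) = 28.658169
iter 2: u=1.355303  f(a)=+1.855e-01  f'(a)=-1.985e+00  a ← 28.658169 − (+1.855e-01/-1.985e+00) = 28.751596
iter 3: u=1.350899  f(a)=+1.008e-03  f'(a)=-1.964e+00  a ← 28.751596 − (+1.008e-03/-1.964e+00) = 28.752109
iter 4: u=1.350875  f(a)=+3.010e-08  f'(a)=-1.964e+00  a ← 28.752109 − (+3.010e-08/-1.964e+00) = 28.752109
iter 5: u=1.350875  f(a)=+0.000e+00  f'(a)=-1.964e+00  a ← 28.752109 − (+0.000e+00/-1.964e+00) = 28.752109
converged: |Δa| < 1e-12 after 5 iterations
sag = a·(cosh(S/(2a)) − 1) = 28.752109·(cosh(1.350875) − 1) = 30.474577
T_max/T_min = cosh(S/(2a)) = 2.059908

a=28.752 sag=30.475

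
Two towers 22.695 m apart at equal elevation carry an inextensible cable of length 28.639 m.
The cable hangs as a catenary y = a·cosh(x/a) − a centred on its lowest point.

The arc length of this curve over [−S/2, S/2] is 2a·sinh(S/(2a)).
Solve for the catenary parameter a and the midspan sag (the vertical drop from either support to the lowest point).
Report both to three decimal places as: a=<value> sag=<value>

a=9.388 sag=7.734

seed: a₀ = √(S³/(24(L−S))) = √(22.695³/(24·5.944)) = 9.052119
iter 1: u=1.253574  f(a)=+4.849e-01  f'(a)=-1.532e+00  a ← 9.052119 − (+4.849e-01/-1.532e+00) = 9.368716
iter 2: u=1.211212  f(a)=+2.660e-02  f'(a)=-1.368e+00  a ← 9.368716 − (+2.660e-02/-1.368e+00) = 9.388165
iter 3: u=1.208703  f(a)=+9.033e-05  f'(a)=-1.358e+00  a ← 9.388165 − (+9.033e-05/-1.358e+00) = 9.388231
iter 4: u=1.208694  f(a)=+1.050e-09  f'(a)=-1.358e+00  a ← 9.388231 − (+1.050e-09/-1.358e+00) = 9.388231
iter 5: u=1.208694  f(a)=+0.000e+00  f'(a)=-1.358e+00  a ← 9.388231 − (+0.000e+00/-1.358e+00) = 9.388231
converged: |Δa| < 1e-12 after 5 iterations
sag = a·(cosh(S/(2a)) − 1) = 9.388231·(cosh(1.208694) − 1) = 7.734472
T_max/T_min = cosh(S/(2a)) = 1.823848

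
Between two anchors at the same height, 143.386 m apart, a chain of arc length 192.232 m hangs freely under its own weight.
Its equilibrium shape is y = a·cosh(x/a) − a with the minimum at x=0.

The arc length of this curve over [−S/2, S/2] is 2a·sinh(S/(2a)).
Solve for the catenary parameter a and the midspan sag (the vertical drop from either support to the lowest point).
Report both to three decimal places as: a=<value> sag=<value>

seed: a₀ = √(S³/(24(L−S))) = √(143.386³/(24·48.846)) = 50.146428
iter 1: u=1.429673  f(a)=+5.242e+00  f'(a)=-2.377e+00  a ← 50.146428 − (+5.242e+00/-2.377e+00) = 52.352149
iter 2: u=1.369438  f(a)=+3.657e-01  f'(a)=-2.055e+00  a ← 52.352149 − (+3.657e-01/-2.055e+00) = 52.530062
iter 3: u=1.364799  f(a)=+2.075e-03  f'(a)=-2.032e+00  a ← 52.530062 − (+2.075e-03/-2.032e+00) = 52.531083
iter 4: u=1.364773  f(a)=+6.764e-08  f'(a)=-2.032e+00  a ← 52.531083 − (+6.764e-08/-2.032e+00) = 52.531083
iter 5: u=1.364773  f(a)=+2.842e-14  f'(a)=-2.032e+00  a ← 52.531083 − (+2.842e-14/-2.032e+00) = 52.531083
converged: |Δa| < 1e-12 after 5 iterations
sag = a·(cosh(S/(2a)) − 1) = 52.531083·(cosh(1.364773) − 1) = 57.003387
T_max/T_min = cosh(S/(2a)) = 2.085136

a=52.531 sag=57.003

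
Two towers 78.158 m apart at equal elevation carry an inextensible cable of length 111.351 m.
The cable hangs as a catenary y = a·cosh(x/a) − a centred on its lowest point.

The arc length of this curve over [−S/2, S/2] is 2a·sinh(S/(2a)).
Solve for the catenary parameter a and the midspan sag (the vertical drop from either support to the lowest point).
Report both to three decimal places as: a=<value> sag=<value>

a=25.910 sag=35.499

seed: a₀ = √(S³/(24(L−S))) = √(78.158³/(24·33.193)) = 24.481120
iter 1: u=1.596291  f(a)=+4.495e+00  f'(a)=-3.469e+00  a ← 24.481120 − (+4.495e+00/-3.469e+00) = 25.776986
iter 2: u=1.516042  f(a)=+3.816e-01  f'(a)=-2.903e+00  a ← 25.776986 − (+3.816e-01/-2.903e+00) = 25.908441
iter 3: u=1.508350  f(a)=+3.313e-03  f'(a)=-2.852e+00  a ← 25.908441 − (+3.313e-03/-2.852e+00) = 25.909603
iter 4: u=1.508282  f(a)=+2.546e-07  f'(a)=-2.852e+00  a ← 25.909603 − (+2.546e-07/-2.852e+00) = 25.909603
iter 5: u=1.508282  f(a)=-2.842e-14  f'(a)=-2.852e+00  a ← 25.909603 − (-2.842e-14/-2.852e+00) = 25.909603
converged: |Δa| < 1e-12 after 5 iterations
sag = a·(cosh(S/(2a)) − 1) = 25.909603·(cosh(1.508282) − 1) = 35.499426
T_max/T_min = cosh(S/(2a)) = 2.370126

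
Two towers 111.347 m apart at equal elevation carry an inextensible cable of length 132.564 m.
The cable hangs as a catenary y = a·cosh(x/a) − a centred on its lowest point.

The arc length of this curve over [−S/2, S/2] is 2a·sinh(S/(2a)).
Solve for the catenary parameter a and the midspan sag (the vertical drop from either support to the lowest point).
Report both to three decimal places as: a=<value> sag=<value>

seed: a₀ = √(S³/(24(L−S))) = √(111.347³/(24·21.217)) = 52.067913
iter 1: u=1.069248  f(a)=+1.246e+00  f'(a)=-9.120e-01  a ← 52.067913 − (+1.246e+00/-9.120e-01) = 53.434532
iter 2: u=1.041901  f(a)=+5.076e-02  f'(a)=-8.391e-01  a ← 53.434532 − (+5.076e-02/-8.391e-01) = 53.495021
iter 3: u=1.040723  f(a)=+9.209e-05  f'(a)=-8.361e-01  a ← 53.495021 − (+9.209e-05/-8.361e-01) = 53.495132
iter 4: u=1.040721  f(a)=+3.043e-10  f'(a)=-8.361e-01  a ← 53.495132 − (+3.043e-10/-8.361e-01) = 53.495132
iter 5: u=1.040721  f(a)=+2.842e-14  f'(a)=-8.361e-01  a ← 53.495132 − (+2.842e-14/-8.361e-01) = 53.495132
converged: |Δa| < 1e-12 after 5 iterations
sag = a·(cosh(S/(2a)) − 1) = 53.495132·(cosh(1.040721) − 1) = 31.681348
T_max/T_min = cosh(S/(2a)) = 1.592229

a=53.495 sag=31.681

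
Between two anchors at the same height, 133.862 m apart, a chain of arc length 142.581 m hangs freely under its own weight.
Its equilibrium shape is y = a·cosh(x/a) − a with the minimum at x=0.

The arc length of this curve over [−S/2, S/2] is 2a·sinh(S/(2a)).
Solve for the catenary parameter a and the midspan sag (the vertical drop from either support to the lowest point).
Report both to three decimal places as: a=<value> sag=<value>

a=108.096 sag=21.392

seed: a₀ = √(S³/(24(L−S))) = √(133.862³/(24·8.719)) = 107.064873
iter 1: u=0.625144  f(a)=+1.720e-01  f'(a)=-1.693e-01  a ← 107.064873 − (+1.720e-01/-1.693e-01) = 108.080450
iter 2: u=0.619270  f(a)=+2.477e-03  f'(a)=-1.645e-01  a ← 108.080450 − (+2.477e-03/-1.645e-01) = 108.095513
iter 3: u=0.619184  f(a)=+5.309e-07  f'(a)=-1.644e-01  a ← 108.095513 − (+5.309e-07/-1.644e-01) = 108.095516
iter 4: u=0.619184  f(a)=+5.684e-14  f'(a)=-1.644e-01  a ← 108.095516 − (+5.684e-14/-1.644e-01) = 108.095516
converged: |Δa| < 1e-12 after 4 iterations
sag = a·(cosh(S/(2a)) − 1) = 108.095516·(cosh(0.619184) − 1) = 21.391842
T_max/T_min = cosh(S/(2a)) = 1.197898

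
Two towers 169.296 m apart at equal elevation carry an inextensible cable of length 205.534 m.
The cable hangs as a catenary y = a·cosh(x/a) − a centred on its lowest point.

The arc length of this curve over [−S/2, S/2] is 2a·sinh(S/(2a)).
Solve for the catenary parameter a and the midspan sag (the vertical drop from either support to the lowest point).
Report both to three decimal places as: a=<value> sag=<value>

a=76.982 sag=51.421

seed: a₀ = √(S³/(24(L−S))) = √(169.296³/(24·36.238)) = 74.693415
iter 1: u=1.133273  f(a)=+2.399e+00  f'(a)=-1.101e+00  a ← 74.693415 − (+2.399e+00/-1.101e+00) = 76.873202
iter 2: u=1.101138  f(a)=+1.090e-01  f'(a)=-1.003e+00  a ← 76.873202 − (+1.090e-01/-1.003e+00) = 76.981943
iter 3: u=1.099583  f(a)=+2.489e-04  f'(a)=-9.982e-01  a ← 76.981943 − (+2.489e-04/-9.982e-01) = 76.982193
iter 4: u=1.099579  f(a)=+1.304e-09  f'(a)=-9.982e-01  a ← 76.982193 − (+1.304e-09/-9.982e-01) = 76.982193
iter 5: u=1.099579  f(a)=-8.527e-14  f'(a)=-9.982e-01  a ← 76.982193 − (-8.527e-14/-9.982e-01) = 76.982193
converged: |Δa| < 1e-12 after 5 iterations
sag = a·(cosh(S/(2a)) − 1) = 76.982193·(cosh(1.099579) − 1) = 51.420744
T_max/T_min = cosh(S/(2a)) = 1.667956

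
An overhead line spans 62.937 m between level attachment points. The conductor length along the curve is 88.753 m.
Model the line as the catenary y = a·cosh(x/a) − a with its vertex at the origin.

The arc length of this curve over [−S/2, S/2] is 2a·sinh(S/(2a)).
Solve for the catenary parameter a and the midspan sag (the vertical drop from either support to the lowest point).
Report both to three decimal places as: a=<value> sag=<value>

seed: a₀ = √(S³/(24(L−S))) = √(62.937³/(24·25.816)) = 20.058985
iter 1: u=1.568798  f(a)=+3.369e+00  f'(a)=-3.266e+00  a ← 20.058985 − (+3.369e+00/-3.266e+00) = 21.090736
iter 2: u=1.492053  f(a)=+2.774e-01  f'(a)=-2.748e+00  a ← 21.090736 − (+2.774e-01/-2.748e+00) = 21.191681
iter 3: u=1.484946  f(a)=+2.253e-03  f'(a)=-2.704e+00  a ← 21.191681 − (+2.253e-03/-2.704e+00) = 21.192514
iter 4: u=1.484888  f(a)=+1.514e-07  f'(a)=-2.703e+00  a ← 21.192514 − (+1.514e-07/-2.703e+00) = 21.192514
iter 5: u=1.484888  f(a)=+1.421e-14  f'(a)=-2.703e+00  a ← 21.192514 − (+1.421e-14/-2.703e+00) = 21.192514
converged: |Δa| < 1e-12 after 5 iterations
sag = a·(cosh(S/(2a)) − 1) = 21.192514·(cosh(1.484888) − 1) = 27.984680
T_max/T_min = cosh(S/(2a)) = 2.320498

a=21.193 sag=27.985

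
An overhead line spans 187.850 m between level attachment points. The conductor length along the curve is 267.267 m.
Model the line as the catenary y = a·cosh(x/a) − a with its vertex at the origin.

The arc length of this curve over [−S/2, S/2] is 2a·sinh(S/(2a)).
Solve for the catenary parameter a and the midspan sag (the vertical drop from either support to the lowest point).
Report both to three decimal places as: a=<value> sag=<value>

seed: a₀ = √(S³/(24(L−S))) = √(187.850³/(24·79.417)) = 58.973165
iter 1: u=1.592674  f(a)=+1.070e+01  f'(a)=-3.441e+00  a ← 58.973165 − (+1.070e+01/-3.441e+00) = 62.083164
iter 2: u=1.512890  f(a)=+9.049e-01  f'(a)=-2.882e+00  a ← 62.083164 − (+9.049e-01/-2.882e+00) = 62.397163
iter 3: u=1.505277  f(a)=+7.789e-03  f'(a)=-2.833e+00  a ← 62.397163 − (+7.789e-03/-2.833e+00) = 62.399913
iter 4: u=1.505210  f(a)=+5.881e-07  f'(a)=-2.832e+00  a ← 62.399913 − (+5.881e-07/-2.832e+00) = 62.399913
iter 5: u=1.505210  f(a)=-5.684e-14  f'(a)=-2.832e+00  a ← 62.399913 − (-5.684e-14/-2.832e+00) = 62.399913
converged: |Δa| < 1e-12 after 5 iterations
sag = a·(cosh(S/(2a)) − 1) = 62.399913·(cosh(1.505210) − 1) = 85.084532
T_max/T_min = cosh(S/(2a)) = 2.363536

a=62.400 sag=85.085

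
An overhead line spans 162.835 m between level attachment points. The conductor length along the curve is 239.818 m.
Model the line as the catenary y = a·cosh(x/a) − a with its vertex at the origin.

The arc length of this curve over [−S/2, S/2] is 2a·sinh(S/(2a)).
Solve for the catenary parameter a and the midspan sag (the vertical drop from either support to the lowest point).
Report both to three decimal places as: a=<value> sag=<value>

seed: a₀ = √(S³/(24(L−S))) = √(162.835³/(24·76.983)) = 48.341331
iter 1: u=1.684221  f(a)=+1.169e+01  f'(a)=-4.185e+00  a ← 48.341331 − (+1.169e+01/-4.185e+00) = 51.133675
iter 2: u=1.592248  f(a)=+1.089e+00  f'(a)=-3.438e+00  a ← 51.133675 − (+1.089e+00/-3.438e+00) = 51.450412
iter 3: u=1.582446  f(a)=+1.160e-02  f'(a)=-3.365e+00  a ← 51.450412 − (+1.160e-02/-3.365e+00) = 51.453860
iter 4: u=1.582340  f(a)=+1.349e-06  f'(a)=-3.365e+00  a ← 51.453860 − (+1.349e-06/-3.365e+00) = 51.453860
iter 5: u=1.582340  f(a)=+5.684e-14  f'(a)=-3.365e+00  a ← 51.453860 − (+5.684e-14/-3.365e+00) = 51.453860
converged: |Δa| < 1e-12 after 5 iterations
sag = a·(cosh(S/(2a)) − 1) = 51.453860·(cosh(1.582340) − 1) = 79.028583
T_max/T_min = cosh(S/(2a)) = 2.535912

a=51.454 sag=79.029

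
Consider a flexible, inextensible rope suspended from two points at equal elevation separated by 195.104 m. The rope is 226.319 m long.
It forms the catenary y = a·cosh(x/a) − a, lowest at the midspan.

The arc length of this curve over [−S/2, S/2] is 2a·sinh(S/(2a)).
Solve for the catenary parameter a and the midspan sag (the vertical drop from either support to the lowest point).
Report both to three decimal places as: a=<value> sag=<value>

seed: a₀ = √(S³/(24(L−S))) = √(195.104³/(24·31.215)) = 99.566209
iter 1: u=0.979770  f(a)=+1.533e+00  f'(a)=-6.893e-01  a ← 99.566209 − (+1.533e+00/-6.893e-01) = 101.790088
iter 2: u=0.958364  f(a)=+5.286e-02  f'(a)=-6.425e-01  a ← 101.790088 − (+5.286e-02/-6.425e-01) = 101.872365
iter 3: u=0.957590  f(a)=+6.784e-05  f'(a)=-6.409e-01  a ← 101.872365 − (+6.784e-05/-6.409e-01) = 101.872471
iter 4: u=0.957589  f(a)=+1.121e-10  f'(a)=-6.409e-01  a ← 101.872471 − (+1.121e-10/-6.409e-01) = 101.872471
iter 5: u=0.957589  f(a)=+0.000e+00  f'(a)=-6.409e-01  a ← 101.872471 − (+0.000e+00/-6.409e-01) = 101.872471
converged: |Δa| < 1e-12 after 5 iterations
sag = a·(cosh(S/(2a)) − 1) = 101.872471·(cosh(0.957589) − 1) = 50.387415
T_max/T_min = cosh(S/(2a)) = 1.494613

a=101.872 sag=50.387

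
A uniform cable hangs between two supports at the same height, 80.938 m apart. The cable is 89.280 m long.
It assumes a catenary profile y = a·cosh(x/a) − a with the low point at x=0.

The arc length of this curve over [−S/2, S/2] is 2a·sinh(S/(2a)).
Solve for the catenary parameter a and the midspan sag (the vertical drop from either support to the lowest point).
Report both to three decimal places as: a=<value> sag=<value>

a=52.240 sag=16.475

seed: a₀ = √(S³/(24(L−S))) = √(80.938³/(24·8.342)) = 51.462157
iter 1: u=0.786384  f(a)=+2.618e-01  f'(a)=-3.447e-01  a ← 51.462157 − (+2.618e-01/-3.447e-01) = 52.221566
iter 2: u=0.774948  f(a)=+5.907e-03  f'(a)=-3.293e-01  a ← 52.221566 − (+5.907e-03/-3.293e-01) = 52.239504
iter 3: u=0.774682  f(a)=+3.162e-06  f'(a)=-3.289e-01  a ← 52.239504 − (+3.162e-06/-3.289e-01) = 52.239513
iter 4: u=0.774682  f(a)=+9.095e-13  f'(a)=-3.289e-01  a ← 52.239513 − (+9.095e-13/-3.289e-01) = 52.239513
converged: |Δa| < 1e-12 after 4 iterations
sag = a·(cosh(S/(2a)) − 1) = 52.239513·(cosh(0.774682) − 1) = 16.475087
T_max/T_min = cosh(S/(2a)) = 1.315376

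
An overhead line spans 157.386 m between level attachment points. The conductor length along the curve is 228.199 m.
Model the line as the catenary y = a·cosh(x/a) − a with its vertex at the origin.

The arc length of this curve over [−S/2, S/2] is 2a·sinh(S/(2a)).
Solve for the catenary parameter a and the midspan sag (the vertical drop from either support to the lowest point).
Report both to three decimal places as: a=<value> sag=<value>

seed: a₀ = √(S³/(24(L−S))) = √(157.386³/(24·70.813)) = 47.894653
iter 1: u=1.643044  f(a)=+1.020e+01  f'(a)=-3.836e+00  a ← 47.894653 − (+1.020e+01/-3.836e+00) = 50.552538
iter 2: u=1.556658  f(a)=+9.103e-01  f'(a)=-3.179e+00  a ← 50.552538 − (+9.103e-01/-3.179e+00) = 50.838868
iter 3: u=1.547890  f(a)=+8.827e-03  f'(a)=-3.118e+00  a ← 50.838868 − (+8.827e-03/-3.118e+00) = 50.841699
iter 4: u=1.547804  f(a)=+8.477e-07  f'(a)=-3.117e+00  a ← 50.841699 − (+8.477e-07/-3.117e+00) = 50.841699
iter 5: u=1.547804  f(a)=-2.842e-14  f'(a)=-3.117e+00  a ← 50.841699 − (-2.842e-14/-3.117e+00) = 50.841699
converged: |Δa| < 1e-12 after 5 iterations
sag = a·(cosh(S/(2a)) − 1) = 50.841699·(cosh(1.547804) − 1) = 74.072569
T_max/T_min = cosh(S/(2a)) = 2.456926

a=50.842 sag=74.073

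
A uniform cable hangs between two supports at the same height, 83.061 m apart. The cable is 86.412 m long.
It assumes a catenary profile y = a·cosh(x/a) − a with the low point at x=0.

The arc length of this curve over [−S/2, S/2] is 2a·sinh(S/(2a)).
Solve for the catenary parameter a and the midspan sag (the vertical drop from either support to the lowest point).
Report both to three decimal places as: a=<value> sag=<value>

a=84.918 sag=10.360

seed: a₀ = √(S³/(24(L−S))) = √(83.061³/(24·3.351)) = 84.411749
iter 1: u=0.491999  f(a)=+4.079e-02  f'(a)=-8.134e-02  a ← 84.411749 − (+4.079e-02/-8.134e-02) = 84.913281
iter 2: u=0.489093  f(a)=+3.664e-04  f'(a)=-7.988e-02  a ← 84.913281 − (+3.664e-04/-7.988e-02) = 84.917868
iter 3: u=0.489067  f(a)=+3.016e-08  f'(a)=-7.987e-02  a ← 84.917868 − (+3.016e-08/-7.987e-02) = 84.917869
iter 4: u=0.489067  f(a)=-1.421e-14  f'(a)=-7.987e-02  a ← 84.917869 − (-1.421e-14/-7.987e-02) = 84.917869
converged: |Δa| < 1e-12 after 4 iterations
sag = a·(cosh(S/(2a)) − 1) = 84.917869·(cosh(0.489067) − 1) = 10.359636
T_max/T_min = cosh(S/(2a)) = 1.121996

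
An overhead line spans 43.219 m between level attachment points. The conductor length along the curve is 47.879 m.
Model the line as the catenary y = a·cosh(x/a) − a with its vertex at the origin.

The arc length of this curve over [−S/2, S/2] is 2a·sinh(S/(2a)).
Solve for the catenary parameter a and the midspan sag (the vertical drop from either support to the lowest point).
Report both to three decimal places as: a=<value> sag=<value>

seed: a₀ = √(S³/(24(L−S))) = √(43.219³/(24·4.660)) = 26.866648
iter 1: u=0.804324  f(a)=+1.531e-01  f'(a)=-3.699e-01  a ← 26.866648 − (+1.531e-01/-3.699e-01) = 27.280527
iter 2: u=0.792122  f(a)=+3.609e-03  f'(a)=-3.526e-01  a ← 27.280527 − (+3.609e-03/-3.526e-01) = 27.290762
iter 3: u=0.791825  f(a)=+2.113e-06  f'(a)=-3.522e-01  a ← 27.290762 − (+2.113e-06/-3.522e-01) = 27.290768
iter 4: u=0.791825  f(a)=+7.248e-13  f'(a)=-3.522e-01  a ← 27.290768 − (+7.248e-13/-3.522e-01) = 27.290768
converged: |Δa| < 1e-12 after 4 iterations
sag = a·(cosh(S/(2a)) − 1) = 27.290768·(cosh(0.791825) − 1) = 9.011927
T_max/T_min = cosh(S/(2a)) = 1.330219

a=27.291 sag=9.012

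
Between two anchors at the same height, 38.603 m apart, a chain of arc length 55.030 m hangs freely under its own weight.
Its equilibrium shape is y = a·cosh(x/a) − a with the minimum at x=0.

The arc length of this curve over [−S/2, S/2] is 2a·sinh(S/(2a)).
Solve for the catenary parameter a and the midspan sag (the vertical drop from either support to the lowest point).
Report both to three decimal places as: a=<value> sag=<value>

seed: a₀ = √(S³/(24(L−S))) = √(38.603³/(24·16.427)) = 12.079441
iter 1: u=1.597880  f(a)=+2.229e+00  f'(a)=-3.481e+00  a ← 12.079441 − (+2.229e+00/-3.481e+00) = 12.719893
iter 2: u=1.517426  f(a)=+1.896e-01  f'(a)=-2.912e+00  a ← 12.719893 − (+1.896e-01/-2.912e+00) = 12.784997
iter 3: u=1.509699  f(a)=+1.652e-03  f'(a)=-2.861e+00  a ← 12.784997 − (+1.652e-03/-2.861e+00) = 12.785574
iter 4: u=1.509631  f(a)=+1.279e-07  f'(a)=-2.861e+00  a ← 12.785574 − (+1.279e-07/-2.861e+00) = 12.785574
iter 5: u=1.509631  f(a)=+1.421e-14  f'(a)=-2.861e+00  a ← 12.785574 − (+1.421e-14/-2.861e+00) = 12.785574
converged: |Δa| < 1e-12 after 5 iterations
sag = a·(cosh(S/(2a)) − 1) = 12.785574·(cosh(1.509631) − 1) = 17.554929
T_max/T_min = cosh(S/(2a)) = 2.373026

a=12.786 sag=17.555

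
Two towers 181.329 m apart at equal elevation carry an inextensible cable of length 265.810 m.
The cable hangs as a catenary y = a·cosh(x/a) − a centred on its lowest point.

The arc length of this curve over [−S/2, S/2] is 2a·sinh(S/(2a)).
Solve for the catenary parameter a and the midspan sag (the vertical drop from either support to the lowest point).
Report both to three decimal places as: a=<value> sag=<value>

a=57.672 sag=87.207

seed: a₀ = √(S³/(24(L−S))) = √(181.329³/(24·84.481)) = 54.227022
iter 1: u=1.671943  f(a)=+1.263e+01  f'(a)=-4.078e+00  a ← 54.227022 − (+1.263e+01/-4.078e+00) = 57.322599
iter 2: u=1.581654  f(a)=+1.162e+00  f'(a)=-3.359e+00  a ← 57.322599 − (+1.162e+00/-3.359e+00) = 57.668419
iter 3: u=1.572169  f(a)=+1.204e-02  f'(a)=-3.290e+00  a ← 57.668419 − (+1.204e-02/-3.290e+00) = 57.672078
iter 4: u=1.572069  f(a)=+1.323e-06  f'(a)=-3.289e+00  a ← 57.672078 − (+1.323e-06/-3.289e+00) = 57.672078
iter 5: u=1.572069  f(a)=-1.137e-13  f'(a)=-3.289e+00  a ← 57.672078 − (-1.137e-13/-3.289e+00) = 57.672078
converged: |Δa| < 1e-12 after 5 iterations
sag = a·(cosh(S/(2a)) − 1) = 57.672078·(cosh(1.572069) − 1) = 87.206518
T_max/T_min = cosh(S/(2a)) = 2.512110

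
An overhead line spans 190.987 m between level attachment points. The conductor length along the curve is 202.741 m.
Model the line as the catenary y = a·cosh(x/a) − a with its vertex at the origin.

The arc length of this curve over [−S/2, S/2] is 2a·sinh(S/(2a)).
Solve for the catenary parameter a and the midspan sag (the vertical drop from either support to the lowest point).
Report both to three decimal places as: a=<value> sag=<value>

a=158.578 sag=29.632

seed: a₀ = √(S³/(24(L−S))) = √(190.987³/(24·11.754)) = 157.147417
iter 1: u=0.607668  f(a)=+2.189e-01  f'(a)=-1.552e-01  a ← 157.147417 − (+2.189e-01/-1.552e-01) = 158.558161
iter 2: u=0.602262  f(a)=+2.983e-03  f'(a)=-1.510e-01  a ← 158.558161 − (+2.983e-03/-1.510e-01) = 158.577919
iter 3: u=0.602187  f(a)=+5.708e-07  f'(a)=-1.509e-01  a ← 158.577919 − (+5.708e-07/-1.509e-01) = 158.577923
iter 4: u=0.602187  f(a)=+2.842e-14  f'(a)=-1.509e-01  a ← 158.577923 − (+2.842e-14/-1.509e-01) = 158.577923
converged: |Δa| < 1e-12 after 4 iterations
sag = a·(cosh(S/(2a)) − 1) = 158.577923·(cosh(0.602187) − 1) = 29.631896
T_max/T_min = cosh(S/(2a)) = 1.186860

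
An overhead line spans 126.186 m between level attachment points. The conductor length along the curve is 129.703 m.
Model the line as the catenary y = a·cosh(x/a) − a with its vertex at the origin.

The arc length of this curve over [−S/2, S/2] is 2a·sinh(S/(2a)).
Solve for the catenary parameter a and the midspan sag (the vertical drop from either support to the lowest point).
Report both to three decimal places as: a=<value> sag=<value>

seed: a₀ = √(S³/(24(L−S))) = √(126.186³/(24·3.517)) = 154.285444
iter 1: u=0.408937  f(a)=+2.952e-02  f'(a)=-4.636e-02  a ← 154.285444 − (+2.952e-02/-4.636e-02) = 154.922330
iter 2: u=0.407256  f(a)=+1.838e-04  f'(a)=-4.578e-02  a ← 154.922330 − (+1.838e-04/-4.578e-02) = 154.926346
iter 3: u=0.407245  f(a)=+7.224e-09  f'(a)=-4.578e-02  a ← 154.926346 − (+7.224e-09/-4.578e-02) = 154.926346
iter 4: u=0.407245  f(a)=+0.000e+00  f'(a)=-4.578e-02  a ← 154.926346 − (+0.000e+00/-4.578e-02) = 154.926346
converged: |Δa| < 1e-12 after 4 iterations
sag = a·(cosh(S/(2a)) − 1) = 154.926346·(cosh(0.407245) − 1) = 13.025700
T_max/T_min = cosh(S/(2a)) = 1.084077

a=154.926 sag=13.026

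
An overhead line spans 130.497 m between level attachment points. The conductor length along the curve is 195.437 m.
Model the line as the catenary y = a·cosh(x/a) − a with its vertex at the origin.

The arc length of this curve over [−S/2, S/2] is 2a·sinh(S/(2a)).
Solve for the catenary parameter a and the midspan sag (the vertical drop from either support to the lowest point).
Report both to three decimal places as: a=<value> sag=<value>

a=40.308 sag=65.397

seed: a₀ = √(S³/(24(L−S))) = √(130.497³/(24·64.940)) = 37.760612
iter 1: u=1.727951  f(a)=+1.041e+01  f'(a)=-4.582e+00  a ← 37.760612 − (+1.041e+01/-4.582e+00) = 40.033153
iter 2: u=1.629862  f(a)=+1.014e+00  f'(a)=-3.730e+00  a ← 40.033153 − (+1.014e+00/-3.730e+00) = 40.305074
iter 3: u=1.618866  f(a)=+1.191e-02  f'(a)=-3.642e+00  a ← 40.305074 − (+1.191e-02/-3.642e+00) = 40.308343
iter 4: u=1.618734  f(a)=+1.685e-06  f'(a)=-3.641e+00  a ← 40.308343 − (+1.685e-06/-3.641e+00) = 40.308344
iter 5: u=1.618734  f(a)=+2.842e-14  f'(a)=-3.641e+00  a ← 40.308344 − (+2.842e-14/-3.641e+00) = 40.308344
converged: |Δa| < 1e-12 after 5 iterations
sag = a·(cosh(S/(2a)) − 1) = 40.308344·(cosh(1.618734) − 1) = 65.397228
T_max/T_min = cosh(S/(2a)) = 2.622424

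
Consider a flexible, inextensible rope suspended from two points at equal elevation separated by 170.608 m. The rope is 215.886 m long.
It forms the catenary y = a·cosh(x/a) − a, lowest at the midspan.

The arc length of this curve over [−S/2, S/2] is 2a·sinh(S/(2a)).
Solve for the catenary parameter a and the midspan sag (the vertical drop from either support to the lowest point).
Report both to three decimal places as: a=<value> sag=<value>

a=70.142 sag=58.589

seed: a₀ = √(S³/(24(L−S))) = √(170.608³/(24·45.278)) = 67.600491
iter 1: u=1.261884  f(a)=+3.745e+00  f'(a)=-1.565e+00  a ← 67.600491 − (+3.745e+00/-1.565e+00) = 69.992670
iter 2: u=1.218756  f(a)=+2.080e-01  f'(a)=-1.396e+00  a ← 69.992670 − (+2.080e-01/-1.396e+00) = 70.141642
iter 3: u=1.216168  f(a)=+7.247e-04  f'(a)=-1.386e+00  a ← 70.141642 − (+7.247e-04/-1.386e+00) = 70.142165
iter 4: u=1.216159  f(a)=+8.870e-09  f'(a)=-1.386e+00  a ← 70.142165 − (+8.870e-09/-1.386e+00) = 70.142165
iter 5: u=1.216159  f(a)=-2.842e-14  f'(a)=-1.386e+00  a ← 70.142165 − (-2.842e-14/-1.386e+00) = 70.142165
converged: |Δa| < 1e-12 after 5 iterations
sag = a·(cosh(S/(2a)) − 1) = 70.142165·(cosh(1.216159) − 1) = 58.588618
T_max/T_min = cosh(S/(2a)) = 1.835284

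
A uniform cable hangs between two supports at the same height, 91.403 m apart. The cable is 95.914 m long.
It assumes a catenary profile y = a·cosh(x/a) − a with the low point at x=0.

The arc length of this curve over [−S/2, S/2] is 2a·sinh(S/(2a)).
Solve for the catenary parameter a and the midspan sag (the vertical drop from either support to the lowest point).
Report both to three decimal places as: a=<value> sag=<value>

seed: a₀ = √(S³/(24(L−S))) = √(91.403³/(24·4.511)) = 83.984403
iter 1: u=0.544167  f(a)=+6.726e-02  f'(a)=-1.106e-01  a ← 83.984403 − (+6.726e-02/-1.106e-01) = 84.592342
iter 2: u=0.540256  f(a)=+7.373e-04  f'(a)=-1.082e-01  a ← 84.592342 − (+7.373e-04/-1.082e-01) = 84.599155
iter 3: u=0.540212  f(a)=+9.079e-08  f'(a)=-1.082e-01  a ← 84.599155 − (+9.079e-08/-1.082e-01) = 84.599156
iter 4: u=0.540212  f(a)=-1.421e-14  f'(a)=-1.082e-01  a ← 84.599156 − (-1.421e-14/-1.082e-01) = 84.599156
converged: |Δa| < 1e-12 after 4 iterations
sag = a·(cosh(S/(2a)) − 1) = 84.599156·(cosh(0.540212) − 1) = 12.647392
T_max/T_min = cosh(S/(2a)) = 1.149498

a=84.599 sag=12.647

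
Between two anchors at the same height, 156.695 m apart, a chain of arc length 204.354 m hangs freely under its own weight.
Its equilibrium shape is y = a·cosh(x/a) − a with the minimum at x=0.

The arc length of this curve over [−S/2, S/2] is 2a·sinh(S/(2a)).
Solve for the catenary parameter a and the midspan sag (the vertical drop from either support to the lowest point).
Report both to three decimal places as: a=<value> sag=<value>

a=60.477 sag=58.256

seed: a₀ = √(S³/(24(L−S))) = √(156.695³/(24·47.659)) = 57.996879
iter 1: u=1.350892  f(a)=+4.542e+00  f'(a)=-1.964e+00  a ← 57.996879 − (+4.542e+00/-1.964e+00) = 60.310167
iter 2: u=1.299076  f(a)=+2.859e-01  f'(a)=-1.724e+00  a ← 60.310167 − (+2.859e-01/-1.724e+00) = 60.476057
iter 3: u=1.295513  f(a)=+1.301e-03  f'(a)=-1.708e+00  a ← 60.476057 − (+1.301e-03/-1.708e+00) = 60.476819
iter 4: u=1.295496  f(a)=+2.721e-08  f'(a)=-1.708e+00  a ← 60.476819 − (+2.721e-08/-1.708e+00) = 60.476819
iter 5: u=1.295496  f(a)=+2.842e-14  f'(a)=-1.708e+00  a ← 60.476819 − (+2.842e-14/-1.708e+00) = 60.476819
converged: |Δa| < 1e-12 after 5 iterations
sag = a·(cosh(S/(2a)) − 1) = 60.476819·(cosh(1.295496) − 1) = 58.256433
T_max/T_min = cosh(S/(2a)) = 1.963285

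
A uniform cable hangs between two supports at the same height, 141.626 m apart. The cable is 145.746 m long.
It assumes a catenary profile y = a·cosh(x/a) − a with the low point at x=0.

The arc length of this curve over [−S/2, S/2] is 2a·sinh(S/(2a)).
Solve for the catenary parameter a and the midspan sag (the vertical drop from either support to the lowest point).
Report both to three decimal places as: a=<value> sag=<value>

a=170.231 sag=14.942

seed: a₀ = √(S³/(24(L−S))) = √(141.626³/(24·4.120)) = 169.496313
iter 1: u=0.417785  f(a)=+3.611e-02  f'(a)=-4.947e-02  a ← 169.496313 − (+3.611e-02/-4.947e-02) = 170.226190
iter 2: u=0.415994  f(a)=+2.346e-04  f'(a)=-4.883e-02  a ← 170.226190 − (+2.346e-04/-4.883e-02) = 170.230993
iter 3: u=0.415982  f(a)=+1.004e-08  f'(a)=-4.882e-02  a ← 170.230993 − (+1.004e-08/-4.882e-02) = 170.230994
iter 4: u=0.415982  f(a)=+2.842e-14  f'(a)=-4.882e-02  a ← 170.230994 − (+2.842e-14/-4.882e-02) = 170.230994
converged: |Δa| < 1e-12 after 4 iterations
sag = a·(cosh(S/(2a)) − 1) = 170.230994·(cosh(0.415982) − 1) = 14.942075
T_max/T_min = cosh(S/(2a)) = 1.087775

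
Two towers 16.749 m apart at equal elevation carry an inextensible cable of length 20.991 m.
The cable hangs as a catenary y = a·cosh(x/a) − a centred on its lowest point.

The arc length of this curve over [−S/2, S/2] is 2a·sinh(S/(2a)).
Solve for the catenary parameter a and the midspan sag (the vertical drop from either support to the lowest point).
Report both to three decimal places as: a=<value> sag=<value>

a=7.038 sag=5.599

seed: a₀ = √(S³/(24(L−S))) = √(16.749³/(24·4.242)) = 6.793481
iter 1: u=1.232726  f(a)=+3.342e-01  f'(a)=-1.449e+00  a ← 6.793481 − (+3.342e-01/-1.449e+00) = 7.024103
iter 2: u=1.192252  f(a)=+1.777e-02  f'(a)=-1.299e+00  a ← 7.024103 − (+1.777e-02/-1.299e+00) = 7.037788
iter 3: u=1.189934  f(a)=+5.651e-05  f'(a)=-1.291e+00  a ← 7.037788 − (+5.651e-05/-1.291e+00) = 7.037832
iter 4: u=1.189926  f(a)=+5.753e-10  f'(a)=-1.291e+00  a ← 7.037832 − (+5.753e-10/-1.291e+00) = 7.037832
iter 5: u=1.189926  f(a)=-3.553e-15  f'(a)=-1.291e+00  a ← 7.037832 − (-3.553e-15/-1.291e+00) = 7.037832
converged: |Δa| < 1e-12 after 5 iterations
sag = a·(cosh(S/(2a)) − 1) = 7.037832·(cosh(1.189926) − 1) = 5.598885
T_max/T_min = cosh(S/(2a)) = 1.795541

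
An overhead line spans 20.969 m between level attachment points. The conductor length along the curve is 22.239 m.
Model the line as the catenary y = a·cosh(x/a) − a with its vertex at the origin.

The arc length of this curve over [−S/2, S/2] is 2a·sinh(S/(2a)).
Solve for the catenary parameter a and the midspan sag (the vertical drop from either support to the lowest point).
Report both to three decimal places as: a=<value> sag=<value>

seed: a₀ = √(S³/(24(L−S))) = √(20.969³/(24·1.270)) = 17.392383
iter 1: u=0.602821  f(a)=+2.328e-02  f'(a)=-1.514e-01  a ← 17.392383 − (+2.328e-02/-1.514e-01) = 17.546105
iter 2: u=0.597540  f(a)=+3.122e-04  f'(a)=-1.474e-01  a ← 17.546105 − (+3.122e-04/-1.474e-01) = 17.548224
iter 3: u=0.597468  f(a)=+5.786e-08  f'(a)=-1.473e-01  a ← 17.548224 − (+5.786e-08/-1.473e-01) = 17.548224
iter 4: u=0.597468  f(a)=+3.553e-15  f'(a)=-1.473e-01  a ← 17.548224 − (+3.553e-15/-1.473e-01) = 17.548224
converged: |Δa| < 1e-12 after 4 iterations
sag = a·(cosh(S/(2a)) − 1) = 17.548224·(cosh(0.597468) − 1) = 3.226363
T_max/T_min = cosh(S/(2a)) = 1.183857

a=17.548 sag=3.226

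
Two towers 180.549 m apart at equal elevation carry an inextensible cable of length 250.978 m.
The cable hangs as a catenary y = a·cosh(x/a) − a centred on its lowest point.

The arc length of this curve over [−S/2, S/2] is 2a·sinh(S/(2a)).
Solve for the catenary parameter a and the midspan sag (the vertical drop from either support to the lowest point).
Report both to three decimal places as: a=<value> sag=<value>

a=62.191 sag=77.863

seed: a₀ = √(S³/(24(L−S))) = √(180.549³/(24·70.429)) = 59.008048
iter 1: u=1.529868  f(a)=+8.716e+00  f'(a)=-2.995e+00  a ← 59.008048 − (+8.716e+00/-2.995e+00) = 61.918802
iter 2: u=1.457950  f(a)=+6.865e-01  f'(a)=-2.540e+00  a ← 61.918802 − (+6.865e-01/-2.540e+00) = 62.189078
iter 3: u=1.451613  f(a)=+5.062e-03  f'(a)=-2.503e+00  a ← 62.189078 − (+5.062e-03/-2.503e+00) = 62.191100
iter 4: u=1.451566  f(a)=+2.797e-07  f'(a)=-2.502e+00  a ← 62.191100 − (+2.797e-07/-2.502e+00) = 62.191101
iter 5: u=1.451566  f(a)=+8.527e-14  f'(a)=-2.502e+00  a ← 62.191101 − (+8.527e-14/-2.502e+00) = 62.191101
converged: |Δa| < 1e-12 after 5 iterations
sag = a·(cosh(S/(2a)) − 1) = 62.191101·(cosh(1.451566) − 1) = 77.863254
T_max/T_min = cosh(S/(2a)) = 2.252000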